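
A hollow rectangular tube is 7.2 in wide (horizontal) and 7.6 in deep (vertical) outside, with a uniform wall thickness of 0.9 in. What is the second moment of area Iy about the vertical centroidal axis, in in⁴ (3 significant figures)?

Break the section into simple shapes (no overlaps), measuring from the bottom-left corner of the bounding box.
Outer rectangle: 7.2 × 7.6, A = 54.72 in², x = 3.6 in, Ī = 236.39 in⁴.
Inner void (subtracted): 5.4 × 5.8, A = 31.32 in², x = 3.6 in, Ī = 76.108 in⁴.
By symmetry the centroid is at mid-width, x̄ = 3.6 in.
All pieces are centred on the vertical centroidal axis, so I = ΣĪ (holes subtracted) = 160.28 in⁴.

Iy ≈ 160 in⁴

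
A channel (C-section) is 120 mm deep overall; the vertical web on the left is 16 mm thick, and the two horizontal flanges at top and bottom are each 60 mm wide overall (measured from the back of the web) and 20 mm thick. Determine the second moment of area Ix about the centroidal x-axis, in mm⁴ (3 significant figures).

Break the section into simple shapes (no overlaps), measuring from the bottom-left corner of the bounding box.
Web: 16 × 120, A = 1 920 mm², y = 60 mm, Ī = 2 304 000 mm⁴.
Top flange (beyond web): 44 × 20, A = 880 mm², y = 110 mm, Ī = 29 333 mm⁴.
Bottom flange (beyond web): 44 × 20, A = 880 mm², y = 10 mm, Ī = 29 333 mm⁴.
By symmetry the centroid is at mid-height, ȳ = 60 mm.
Transfer each piece to the centroidal x-axis using Ī + A·d² with d = y − 60:
  web: d = 0 mm → contributes +2 304 000 mm⁴
  top flange (beyond web): d = 50 mm → contributes +2 229 333 mm⁴
  bottom flange (beyond web): d = -50 mm → contributes +2 229 333 mm⁴
Total I = 6 762 667 mm⁴.

Ix ≈ 6.76 × 10⁶ mm⁴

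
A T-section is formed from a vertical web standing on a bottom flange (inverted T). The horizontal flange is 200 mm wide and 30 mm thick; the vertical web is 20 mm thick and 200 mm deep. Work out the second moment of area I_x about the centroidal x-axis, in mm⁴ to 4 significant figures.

I_x ≈ 4.552 × 10⁷ mm⁴

Break the section into simple shapes (no overlaps), measuring from the bottom-left corner of the bounding box.
Flange: 200 × 30, A = 6 000 mm², y = 15 mm, Ī = 450 000 mm⁴.
Web: 20 × 200, A = 4 000 mm², y = 130 mm, Ī = 13 333 333 mm⁴.
Centroid: ȳ = ΣA·y / ΣA = 61 mm.
Transfer each piece to the centroidal x-axis using Ī + A·d² with d = y − 61:
  flange: d = -46 mm → contributes +13 146 000 mm⁴
  web: d = 69 mm → contributes +32 377 333 mm⁴
Total I = 45 523 333 mm⁴.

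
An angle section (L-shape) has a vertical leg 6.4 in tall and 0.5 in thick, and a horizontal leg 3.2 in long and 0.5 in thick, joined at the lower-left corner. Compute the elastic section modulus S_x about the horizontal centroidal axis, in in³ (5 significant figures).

Decompose the section into non-overlapping parts with the origin at the bottom-left of its bounding rectangle.
Vertical leg: 0.5 × 6.4, A = 3.2 in², y = 3.2 in, Ī = 10.92267 in⁴.
Horizontal leg (remainder): 2.7 × 0.5, A = 1.35 in², y = 0.25 in, Ī = 0.028125 in⁴.
Centroid: ȳ = ΣA·y / ΣA = 2.324725 in.
Transfer each piece to the horizontal centroidal axis using Ī + A·d² with d = y − 2.324725:
  vertical leg: d = 0.8752747 in → contributes +13.37421 in⁴
  horizontal leg (remainder): d = -2.074725 in → contributes +5.83918 in⁴
Total I = 19.21339 in⁴.
Extreme fibre distance c = 4.075275 in; S = I/c = 4.714623 in³.

S_x ≈ 4.7146 in³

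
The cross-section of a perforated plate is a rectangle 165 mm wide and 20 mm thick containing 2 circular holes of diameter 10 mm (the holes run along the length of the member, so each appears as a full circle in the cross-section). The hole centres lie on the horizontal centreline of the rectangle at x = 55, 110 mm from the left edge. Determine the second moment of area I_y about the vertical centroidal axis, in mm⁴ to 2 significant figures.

I_y ≈ 7.4 × 10⁶ mm⁴

Treat the section as a set of non-overlapping primitives; coordinates are from the bounding-box lower-left.
Plate: 165 × 20, A = 3 300 mm², x = 82.5 mm, Ī = 7 486 875 mm⁴.
Hole 1 (subtracted): ⌀10, A = 78.54 mm², x = 55 mm, Ī = 490.9 mm⁴.
Hole 2 (subtracted): ⌀10, A = 78.54 mm², x = 110 mm, Ī = 490.9 mm⁴.
By symmetry the centroid is at mid-width, x̄ = 82.5 mm.
Transfer each piece to the vertical centroidal axis using Ī + A·d² with d = x − 82.5:
  plate: d = 0 mm → contributes +7 486 875 mm⁴
  hole 1: d = -27.5 mm → contributes −59 887 mm⁴
  hole 2: d = 27.5 mm → contributes −59 887 mm⁴
Total I = 7 367 102 mm⁴.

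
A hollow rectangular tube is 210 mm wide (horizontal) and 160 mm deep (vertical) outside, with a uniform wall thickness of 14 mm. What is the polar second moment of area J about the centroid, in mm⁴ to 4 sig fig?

Split into non-overlapping primitives; take the origin at the lower-left of the bounding box.
Outer rectangle: 210 × 160, A = 33 600 mm², y = 80 mm, Ī = 71 680 000 mm⁴.
Inner void (subtracted): 182 × 132, A = 24 024 mm², y = 80 mm, Ī = 34 882 848 mm⁴.
By symmetry the centroid is at mid-height, ȳ = 80 mm.
All pieces are centred on the centroidal x-axis, so I = ΣĪ (holes subtracted) = 36 797 152 mm⁴.
Repeating about the centroidal y-axis gives I_y = 57 165 752 mm⁴.
Polar second moment: J = I_x + I_y = 93 962 904 mm⁴.

J ≈ 9.396 × 10⁷ mm⁴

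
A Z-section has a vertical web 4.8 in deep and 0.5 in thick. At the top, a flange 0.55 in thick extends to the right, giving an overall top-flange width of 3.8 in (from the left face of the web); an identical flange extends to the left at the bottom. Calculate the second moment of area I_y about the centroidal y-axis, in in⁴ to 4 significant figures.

Decompose the section into non-overlapping parts with the origin at the bottom-left of its bounding rectangle.
Web: 0.5 × 4.8, A = 2.4 in², x = 3.55 in, Ī = 0.05 in⁴.
Top flange (beyond web): 3.3 × 0.55, A = 1.815 in², x = 5.45 in, Ī = 1.64711 in⁴.
Bottom flange (beyond web): 3.3 × 0.55, A = 1.815 in², x = 1.65 in, Ī = 1.64711 in⁴.
Centroid: x̄ = ΣA·x / ΣA = 3.55 in.
Transfer each piece to the centroidal y-axis using Ī + A·d² with d = x − 3.55:
  web: d = 0 in → contributes +0.05 in⁴
  top flange (beyond web): d = 1.9 in → contributes +8.19926 in⁴
  bottom flange (beyond web): d = -1.9 in → contributes +8.19926 in⁴
Total I = 16.4485 in⁴.

I_y ≈ 16.45 in⁴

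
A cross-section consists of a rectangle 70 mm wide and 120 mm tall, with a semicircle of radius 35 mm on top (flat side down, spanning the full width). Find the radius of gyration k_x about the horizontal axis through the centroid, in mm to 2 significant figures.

Decompose the section into non-overlapping parts with the origin at the bottom-left of its bounding rectangle.
Rectangular body: 70 × 120, A = 8 400 mm², y = 60 mm, Ī = 10 080 000 mm⁴.
Semicircular cap: semicircle r = 35, A = 1 924 mm², y = 134.9 mm, Ī = 164 704 mm⁴.
Centroid: ȳ = ΣA·y / ΣA = 73.95 mm.
Transfer each piece to the horizontal axis through the centroid using Ī + A·d² with d = y − 73.95:
  rectangular body: d = -13.95 mm → contributes +11 714 977 mm⁴
  semicircular cap: d = 60.9 mm → contributes +7 302 021 mm⁴
Total I = 19 016 997 mm⁴.
Radius of gyration: k = √(I/A) = √(19 016 997 / 10 324) = 42.92 mm.

k_x ≈ 43 mm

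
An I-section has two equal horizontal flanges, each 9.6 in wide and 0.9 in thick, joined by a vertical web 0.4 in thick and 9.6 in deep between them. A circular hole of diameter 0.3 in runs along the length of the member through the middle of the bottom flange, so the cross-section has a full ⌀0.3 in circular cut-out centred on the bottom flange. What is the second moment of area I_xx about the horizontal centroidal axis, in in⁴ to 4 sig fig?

I_xx ≈ 505.0 in⁴

Treat the section as a set of non-overlapping primitives; coordinates are from the bounding-box lower-left.
Bottom flange: 9.6 × 0.9, A = 8.64 in², y = 0.45 in, Ī = 0.5832 in⁴.
Web: 0.4 × 9.6, A = 3.84 in², y = 5.7 in, Ī = 29.4912 in⁴.
Top flange: 9.6 × 0.9, A = 8.64 in², y = 10.95 in, Ī = 0.5832 in⁴.
Hole (subtracted): ⌀0.3, A = 0.0706858 in², y = 0.45 in, Ī = 0.000397608 in⁴.
Centroid: ȳ = ΣA·y / ΣA = 5.71763 in.
Transfer each piece to the horizontal centroidal axis using Ī + A·d² with d = y − 5.71763:
  bottom flange: d = -5.26763 in → contributes +240.325 in⁴
  web: d = -0.0176301 in → contributes +29.4924 in⁴
  top flange: d = 5.23237 in → contributes +237.126 in⁴
  hole: d = -5.26763 in → contributes −1.96178 in⁴
Total I = 504.982 in⁴.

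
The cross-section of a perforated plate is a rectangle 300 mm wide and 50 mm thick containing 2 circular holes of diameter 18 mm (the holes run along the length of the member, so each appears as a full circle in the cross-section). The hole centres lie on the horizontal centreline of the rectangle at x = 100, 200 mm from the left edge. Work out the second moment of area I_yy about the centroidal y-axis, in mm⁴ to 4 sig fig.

I_yy ≈ 1.112 × 10⁸ mm⁴

Break the section into simple shapes (no overlaps), measuring from the bottom-left corner of the bounding box.
Plate: 300 × 50, A = 15 000 mm², x = 150 mm, Ī = 112 500 000 mm⁴.
Hole 1 (subtracted): ⌀18, A = 254.469 mm², x = 100 mm, Ī = 5 153 mm⁴.
Hole 2 (subtracted): ⌀18, A = 254.469 mm², x = 200 mm, Ī = 5 153 mm⁴.
By symmetry the centroid is at mid-width, x̄ = 150 mm.
Transfer each piece to the centroidal y-axis using Ī + A·d² with d = x − 150:
  plate: d = 0 mm → contributes +112 500 000 mm⁴
  hole 1: d = -50 mm → contributes −641 326 mm⁴
  hole 2: d = 50 mm → contributes −641 326 mm⁴
Total I = 111 217 349 mm⁴.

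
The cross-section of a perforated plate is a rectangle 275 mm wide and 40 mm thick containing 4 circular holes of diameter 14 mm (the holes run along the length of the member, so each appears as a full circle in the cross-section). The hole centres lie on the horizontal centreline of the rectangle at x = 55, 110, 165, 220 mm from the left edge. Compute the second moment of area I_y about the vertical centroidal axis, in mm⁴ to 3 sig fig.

I_y ≈ 6.70 × 10⁷ mm⁴

Decompose the section into non-overlapping parts with the origin at the bottom-left of its bounding rectangle.
Plate: 275 × 40, A = 11 000 mm², x = 137.5 mm, Ī = 69 322 917 mm⁴.
Hole 1 (subtracted): ⌀14, A = 153.94 mm², x = 55 mm, Ī = 1885.7 mm⁴.
Hole 2 (subtracted): ⌀14, A = 153.94 mm², x = 110 mm, Ī = 1885.7 mm⁴.
Hole 3 (subtracted): ⌀14, A = 153.94 mm², x = 165 mm, Ī = 1885.7 mm⁴.
Hole 4 (subtracted): ⌀14, A = 153.94 mm², x = 220 mm, Ī = 1885.7 mm⁴.
By symmetry the centroid is at mid-width, x̄ = 137.5 mm.
Transfer each piece to the vertical centroidal axis using Ī + A·d² with d = x − 137.5:
  plate: d = 0 mm → contributes +69 322 917 mm⁴
  hole 1: d = -82.5 mm → contributes −1 049 627 mm⁴
  hole 2: d = -27.5 mm → contributes −118 301 mm⁴
  hole 3: d = 27.5 mm → contributes −118 301 mm⁴
  hole 4: d = 82.5 mm → contributes −1 049 627 mm⁴
Total I = 66 987 061 mm⁴.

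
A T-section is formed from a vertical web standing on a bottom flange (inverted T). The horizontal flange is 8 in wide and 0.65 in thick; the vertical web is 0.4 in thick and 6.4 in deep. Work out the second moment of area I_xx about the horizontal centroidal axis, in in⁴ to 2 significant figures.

I_xx ≈ 30 in⁴

Decompose the section into non-overlapping parts with the origin at the bottom-left of its bounding rectangle.
Flange: 8 × 0.65, A = 5.2 in², y = 0.325 in, Ī = 0.1831 in⁴.
Web: 0.4 × 6.4, A = 2.56 in², y = 3.85 in, Ī = 8.738 in⁴.
Centroid: ȳ = ΣA·y / ΣA = 1.488 in.
Transfer each piece to the horizontal centroidal axis using Ī + A·d² with d = y − 1.488:
  flange: d = -1.163 in → contributes +7.215 in⁴
  web: d = 2.362 in → contributes +23.02 in⁴
Total I = 30.24 in⁴.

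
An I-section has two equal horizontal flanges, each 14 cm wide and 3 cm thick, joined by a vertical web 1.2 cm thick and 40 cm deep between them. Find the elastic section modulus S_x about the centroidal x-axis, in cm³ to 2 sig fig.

S_x ≈ 2000 cm³

Treat the section as a set of non-overlapping primitives; coordinates are from the bounding-box lower-left.
Bottom flange: 14 × 3, A = 42 cm², y = 1.5 cm, Ī = 31.5 cm⁴.
Web: 1.2 × 40, A = 48 cm², y = 23 cm, Ī = 6 400 cm⁴.
Top flange: 14 × 3, A = 42 cm², y = 44.5 cm, Ī = 31.5 cm⁴.
By symmetry the centroid is at mid-height, ȳ = 23 cm.
Transfer each piece to the centroidal x-axis using Ī + A·d² with d = y − 23:
  bottom flange: d = -21.5 cm → contributes +19 446 cm⁴
  web: d = 0 cm → contributes +6 400 cm⁴
  top flange: d = 21.5 cm → contributes +19 446 cm⁴
Total I = 45 292 cm⁴.
Extreme fibre distance c = 23 cm; S = I/c = 1 969 cm³.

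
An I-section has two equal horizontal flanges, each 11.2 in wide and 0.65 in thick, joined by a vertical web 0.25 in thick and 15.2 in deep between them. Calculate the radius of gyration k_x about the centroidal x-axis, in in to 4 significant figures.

Decompose the section into non-overlapping parts with the origin at the bottom-left of its bounding rectangle.
Bottom flange: 11.2 × 0.65, A = 7.28 in², y = 0.325 in, Ī = 0.256317 in⁴.
Web: 0.25 × 15.2, A = 3.8 in², y = 8.25 in, Ī = 73.1627 in⁴.
Top flange: 11.2 × 0.65, A = 7.28 in², y = 16.175 in, Ī = 0.256317 in⁴.
By symmetry the centroid is at mid-height, ȳ = 8.25 in.
Transfer each piece to the centroidal x-axis using Ī + A·d² with d = y − 8.25:
  bottom flange: d = -7.925 in → contributes +457.481 in⁴
  web: d = 0 in → contributes +73.1627 in⁴
  top flange: d = 7.925 in → contributes +457.481 in⁴
Total I = 988.125 in⁴.
Radius of gyration: k = √(I/A) = √(988.125 / 18.36) = 7.33617 in.

k_x ≈ 7.336 in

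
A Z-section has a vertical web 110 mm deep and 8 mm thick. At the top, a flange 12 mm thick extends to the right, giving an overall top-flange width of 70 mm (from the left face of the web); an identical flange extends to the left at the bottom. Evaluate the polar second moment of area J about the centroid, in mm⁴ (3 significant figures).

Decompose the section into non-overlapping parts with the origin at the bottom-left of its bounding rectangle.
Web: 8 × 110, A = 880 mm², y = 55 mm, Ī = 887 333 mm⁴.
Top flange (beyond web): 62 × 12, A = 744 mm², y = 104 mm, Ī = 8 928 mm⁴.
Bottom flange (beyond web): 62 × 12, A = 744 mm², y = 6 mm, Ī = 8 928 mm⁴.
Centroid: ȳ = ΣA·y / ΣA = 55 mm.
Transfer each piece to the centroidal x-axis using Ī + A·d² with d = y − 55:
  web: d = 0 mm → contributes +887 333 mm⁴
  top flange (beyond web): d = 49 mm → contributes +1 795 272 mm⁴
  bottom flange (beyond web): d = -49 mm → contributes +1 795 272 mm⁴
Total I = 4 477 877 mm⁴.
For the y-axis: x̄ = 66 mm.
Repeating about the centroidal y-axis gives I_y = 2 304 149 mm⁴.
Polar second moment: J = I_x + I_y = 6 782 027 mm⁴.

J ≈ 6.78 × 10⁶ mm⁴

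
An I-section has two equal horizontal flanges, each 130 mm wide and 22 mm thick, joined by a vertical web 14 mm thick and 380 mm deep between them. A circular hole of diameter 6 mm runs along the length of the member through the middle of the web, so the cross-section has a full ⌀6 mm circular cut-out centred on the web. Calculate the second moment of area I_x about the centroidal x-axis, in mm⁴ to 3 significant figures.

Decompose the section into non-overlapping parts with the origin at the bottom-left of its bounding rectangle.
Bottom flange: 130 × 22, A = 2 860 mm², y = 11 mm, Ī = 115 353 mm⁴.
Web: 14 × 380, A = 5 320 mm², y = 212 mm, Ī = 64 017 333 mm⁴.
Top flange: 130 × 22, A = 2 860 mm², y = 413 mm, Ī = 115 353 mm⁴.
Hole (subtracted): ⌀6, A = 28.274 mm², y = 212 mm, Ī = 63.617 mm⁴.
By symmetry the centroid is at mid-height, ȳ = 212 mm.
Transfer each piece to the centroidal x-axis using Ī + A·d² with d = y − 212:
  bottom flange: d = -201 mm → contributes +115 662 213 mm⁴
  web: d = 0 mm → contributes +64 017 333 mm⁴
  top flange: d = 201 mm → contributes +115 662 213 mm⁴
  hole: d = 0 mm → contributes −63.617 mm⁴
Total I = 295 341 696 mm⁴.

I_x ≈ 2.95 × 10⁸ mm⁴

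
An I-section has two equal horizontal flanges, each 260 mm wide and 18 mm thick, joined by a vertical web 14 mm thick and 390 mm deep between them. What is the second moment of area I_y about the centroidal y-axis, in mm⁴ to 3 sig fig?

I_y ≈ 5.28 × 10⁷ mm⁴

Treat the section as a set of non-overlapping primitives; coordinates are from the bounding-box lower-left.
Bottom flange: 260 × 18, A = 4 680 mm², x = 130 mm, Ī = 26 364 000 mm⁴.
Web: 14 × 390, A = 5 460 mm², x = 130 mm, Ī = 89 180 mm⁴.
Top flange: 260 × 18, A = 4 680 mm², x = 130 mm, Ī = 26 364 000 mm⁴.
By symmetry the centroid is at mid-width, x̄ = 130 mm.
All pieces are centred on the centroidal y-axis, so I = ΣĪ = 52 817 180 mm⁴.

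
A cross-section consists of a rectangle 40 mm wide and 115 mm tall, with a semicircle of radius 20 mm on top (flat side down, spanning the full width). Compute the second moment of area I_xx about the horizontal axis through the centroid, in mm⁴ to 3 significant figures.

I_xx ≈ 7.49 × 10⁶ mm⁴

Decompose the section into non-overlapping parts with the origin at the bottom-left of its bounding rectangle.
Rectangular body: 40 × 115, A = 4 600 mm², y = 57.5 mm, Ī = 5 069 583 mm⁴.
Semicircular cap: semicircle r = 20, A = 628.32 mm², y = 123.49 mm, Ī = 17 561 mm⁴.
Centroid: ȳ = ΣA·y / ΣA = 65.43 mm.
Transfer each piece to the horizontal axis through the centroid using Ī + A·d² with d = y − 65.43:
  rectangular body: d = -7.9302 mm → contributes +5 358 869 mm⁴
  semicircular cap: d = 58.058 mm → contributes +2 135 458 mm⁴
Total I = 7 494 327 mm⁴.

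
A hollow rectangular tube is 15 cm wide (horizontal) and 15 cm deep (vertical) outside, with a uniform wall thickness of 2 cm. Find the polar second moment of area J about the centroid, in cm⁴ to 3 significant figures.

J ≈ 6000 cm⁴

Break the section into simple shapes (no overlaps), measuring from the bottom-left corner of the bounding box.
Outer rectangle: 15 × 15, A = 225 cm², y = 7.5 cm, Ī = 4218.8 cm⁴.
Inner void (subtracted): 11 × 11, A = 121 cm², y = 7.5 cm, Ī = 1220.1 cm⁴.
By symmetry the centroid is at mid-height, ȳ = 7.5 cm.
All pieces are centred on the centroidal x-axis, so I = ΣĪ (holes subtracted) = 2998.7 cm⁴.
Repeating about the centroidal y-axis gives I_y = 2998.7 cm⁴.
Polar second moment: J = I_x + I_y = 5997.3 cm⁴.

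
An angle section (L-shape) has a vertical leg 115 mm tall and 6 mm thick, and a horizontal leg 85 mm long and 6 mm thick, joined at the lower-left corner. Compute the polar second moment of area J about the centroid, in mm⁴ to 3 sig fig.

J ≈ 2.35 × 10⁶ mm⁴

Break the section into simple shapes (no overlaps), measuring from the bottom-left corner of the bounding box.
Vertical leg: 6 × 115, A = 690 mm², y = 57.5 mm, Ī = 760 438 mm⁴.
Horizontal leg (remainder): 79 × 6, A = 474 mm², y = 3 mm, Ī = 1 422 mm⁴.
Centroid: ȳ = ΣA·y / ΣA = 35.307 mm.
Transfer each piece to the centroidal x-axis using Ī + A·d² with d = y − 35.307:
  vertical leg: d = 22.193 mm → contributes +1 100 292 mm⁴
  horizontal leg (remainder): d = -32.307 mm → contributes +496 147 mm⁴
Total I = 1 596 439 mm⁴.
For the y-axis: x̄ = 20.307 mm.
Repeating about the centroidal y-axis gives I_y = 756 109 mm⁴.
Polar second moment: J = I_x + I_y = 2 352 547 mm⁴.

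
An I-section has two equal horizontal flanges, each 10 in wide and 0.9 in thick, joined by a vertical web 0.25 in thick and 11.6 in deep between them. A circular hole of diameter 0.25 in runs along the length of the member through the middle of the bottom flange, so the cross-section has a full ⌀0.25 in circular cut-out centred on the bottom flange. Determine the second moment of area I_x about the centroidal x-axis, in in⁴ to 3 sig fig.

I_x ≈ 735 in⁴

Split into non-overlapping primitives; take the origin at the lower-left of the bounding box.
Bottom flange: 10 × 0.9, A = 9 in², y = 0.45 in, Ī = 0.6075 in⁴.
Web: 0.25 × 11.6, A = 2.9 in², y = 6.7 in, Ī = 32.519 in⁴.
Top flange: 10 × 0.9, A = 9 in², y = 12.95 in, Ī = 0.6075 in⁴.
Hole (subtracted): ⌀0.25, A = 0.049087 in², y = 0.45 in, Ī = 0.00019175 in⁴.
Centroid: ȳ = ΣA·y / ΣA = 6.7147 in.
Transfer each piece to the centroidal x-axis using Ī + A·d² with d = y − 6.7147:
  bottom flange: d = -6.2647 in → contributes +353.83 in⁴
  web: d = -0.014714 in → contributes +32.519 in⁴
  top flange: d = 6.2353 in → contributes +350.52 in⁴
  hole: d = -6.2647 in → contributes −1.9267 in⁴
Total I = 734.94 in⁴.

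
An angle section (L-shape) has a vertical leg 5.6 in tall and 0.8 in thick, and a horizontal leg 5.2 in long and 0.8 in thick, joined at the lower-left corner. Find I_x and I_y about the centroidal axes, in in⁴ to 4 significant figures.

I_x ≈ 23.25 in⁴, I_y ≈ 19.24 in⁴

Decompose the section into non-overlapping parts with the origin at the bottom-left of its bounding rectangle.
Vertical leg: 0.8 × 5.6, A = 4.48 in², y = 2.8 in, Ī = 11.7077 in⁴.
Horizontal leg (remainder): 4.4 × 0.8, A = 3.52 in², y = 0.4 in, Ī = 0.187733 in⁴.
Centroid: ȳ = ΣA·y / ΣA = 1.744 in.
Transfer each piece to the centroidal x-axis using Ī + A·d² with d = y − 1.744:
  vertical leg: d = 1.056 in → contributes +16.7035 in⁴
  horizontal leg (remainder): d = -1.344 in → contributes +6.54604 in⁴
Total I = 23.2496 in⁴.
For the y-axis: x̄ = 1.544 in.
Repeating about the centroidal y-axis gives I_y = 19.2432 in⁴.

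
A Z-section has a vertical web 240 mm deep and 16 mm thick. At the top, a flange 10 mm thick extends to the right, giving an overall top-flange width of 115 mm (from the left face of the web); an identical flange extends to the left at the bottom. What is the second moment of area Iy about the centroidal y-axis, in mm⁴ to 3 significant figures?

Iy ≈ 8.25 × 10⁶ mm⁴

Treat the section as a set of non-overlapping primitives; coordinates are from the bounding-box lower-left.
Web: 16 × 240, A = 3 840 mm², x = 107 mm, Ī = 81 920 mm⁴.
Top flange (beyond web): 99 × 10, A = 990 mm², x = 164.5 mm, Ī = 808 583 mm⁴.
Bottom flange (beyond web): 99 × 10, A = 990 mm², x = 49.5 mm, Ī = 808 583 mm⁴.
Centroid: x̄ = ΣA·x / ΣA = 107 mm.
Transfer each piece to the centroidal y-axis using Ī + A·d² with d = x − 107:
  web: d = 0 mm → contributes +81 920 mm⁴
  top flange (beyond web): d = 57.5 mm → contributes +4 081 770 mm⁴
  bottom flange (beyond web): d = -57.5 mm → contributes +4 081 770 mm⁴
Total I = 8 245 460 mm⁴.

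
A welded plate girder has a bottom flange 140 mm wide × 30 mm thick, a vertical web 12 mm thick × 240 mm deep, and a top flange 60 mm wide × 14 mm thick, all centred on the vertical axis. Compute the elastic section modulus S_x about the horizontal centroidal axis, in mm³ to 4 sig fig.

S_x ≈ 4.033 × 10⁵ mm³

Split into non-overlapping primitives; take the origin at the lower-left of the bounding box.
Bottom plate: 140 × 30, A = 4 200 mm², y = 15 mm, Ī = 315 000 mm⁴.
Web plate: 12 × 240, A = 2 880 mm², y = 150 mm, Ī = 13 824 000 mm⁴.
Top plate: 60 × 14, A = 840 mm², y = 277 mm, Ī = 13 720 mm⁴.
Centroid: ȳ = ΣA·y / ΣA = 91.8788 mm.
Transfer each piece to the horizontal centroidal axis using Ī + A·d² with d = y − 91.8788:
  bottom plate: d = -76.8788 mm → contributes +25 138 462 mm⁴
  web plate: d = 58.1212 mm → contributes +23 552 857 mm⁴
  top plate: d = 185.121 mm → contributes +28 800 405 mm⁴
Total I = 77 491 724 mm⁴.
Extreme fibre distance c = 192.121 mm; S = I/c = 403 348 mm³.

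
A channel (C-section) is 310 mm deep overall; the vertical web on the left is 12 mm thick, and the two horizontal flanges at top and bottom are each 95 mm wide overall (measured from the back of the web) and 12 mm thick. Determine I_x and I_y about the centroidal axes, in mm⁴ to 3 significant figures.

I_x ≈ 7.40 × 10⁷ mm⁴, I_y ≈ 4.12 × 10⁶ mm⁴

Treat the section as a set of non-overlapping primitives; coordinates are from the bounding-box lower-left.
Web: 12 × 310, A = 3 720 mm², y = 155 mm, Ī = 29 791 000 mm⁴.
Top flange (beyond web): 83 × 12, A = 996 mm², y = 304 mm, Ī = 11 952 mm⁴.
Bottom flange (beyond web): 83 × 12, A = 996 mm², y = 6 mm, Ī = 11 952 mm⁴.
By symmetry the centroid is at mid-height, ȳ = 155 mm.
Transfer each piece to the centroidal x-axis using Ī + A·d² with d = y − 155:
  web: d = 0 mm → contributes +29 791 000 mm⁴
  top flange (beyond web): d = 149 mm → contributes +22 124 148 mm⁴
  bottom flange (beyond web): d = -149 mm → contributes +22 124 148 mm⁴
Total I = 74 039 296 mm⁴.
For the y-axis: x̄ = 22.565 mm.
Repeating about the centroidal y-axis gives I_y = 4 115 272 mm⁴.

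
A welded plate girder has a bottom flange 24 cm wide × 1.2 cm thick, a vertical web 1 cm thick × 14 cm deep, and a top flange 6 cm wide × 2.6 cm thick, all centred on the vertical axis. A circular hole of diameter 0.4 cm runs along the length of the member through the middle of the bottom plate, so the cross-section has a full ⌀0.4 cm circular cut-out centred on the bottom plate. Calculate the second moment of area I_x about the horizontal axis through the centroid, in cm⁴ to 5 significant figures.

I_x ≈ 2837.6 cm⁴

Treat the section as a set of non-overlapping primitives; coordinates are from the bounding-box lower-left.
Bottom plate: 24 × 1.2, A = 28.8 cm², y = 0.6 cm, Ī = 3.456 cm⁴.
Web plate: 1 × 14, A = 14 cm², y = 8.2 cm, Ī = 228.6667 cm⁴.
Top plate: 6 × 2.6, A = 15.6 cm², y = 16.5 cm, Ī = 8.788 cm⁴.
Hole (subtracted): ⌀0.4, A = 0.1256637 cm², y = 0.6 cm, Ī = 0.001256637 cm⁴.
Centroid: ȳ = ΣA·y / ΣA = 6.682266 cm.
Transfer each piece to the horizontal axis through the centroid using Ī + A·d² with d = y − 6.682266:
  bottom plate: d = -6.082266 cm → contributes +1068.882 cm⁴
  web plate: d = 1.517734 cm → contributes +260.9159 cm⁴
  top plate: d = 9.817734 cm → contributes +1512.439 cm⁴
  hole: d = -6.082266 cm → contributes −4.650054 cm⁴
Total I = 2837.587 cm⁴.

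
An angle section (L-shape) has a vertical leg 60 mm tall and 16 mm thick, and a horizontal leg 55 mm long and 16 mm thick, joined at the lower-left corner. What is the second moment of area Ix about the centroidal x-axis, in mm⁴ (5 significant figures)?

Treat the section as a set of non-overlapping primitives; coordinates are from the bounding-box lower-left.
Vertical leg: 16 × 60, A = 960 mm², y = 30 mm, Ī = 288 000 mm⁴.
Horizontal leg (remainder): 39 × 16, A = 624 mm², y = 8 mm, Ī = 13 312 mm⁴.
Centroid: ȳ = ΣA·y / ΣA = 21.33333 mm.
Transfer each piece to the centroidal x-axis using Ī + A·d² with d = y − 21.33333:
  vertical leg: d = 8.666667 mm → contributes +360106.7 mm⁴
  horizontal leg (remainder): d = -13.33333 mm → contributes +124245.3 mm⁴
Total I = 484 352 mm⁴.

Ix ≈ 4.8435 × 10⁵ mm⁴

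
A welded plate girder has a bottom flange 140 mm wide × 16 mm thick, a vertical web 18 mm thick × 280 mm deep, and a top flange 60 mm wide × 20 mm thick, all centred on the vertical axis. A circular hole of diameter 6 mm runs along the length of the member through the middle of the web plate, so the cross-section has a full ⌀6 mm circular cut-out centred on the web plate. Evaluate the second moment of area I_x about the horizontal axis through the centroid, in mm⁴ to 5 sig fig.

I_x ≈ 1.0636 × 10⁸ mm⁴

Split into non-overlapping primitives; take the origin at the lower-left of the bounding box.
Bottom plate: 140 × 16, A = 2 240 mm², y = 8 mm, Ī = 47786.67 mm⁴.
Web plate: 18 × 280, A = 5 040 mm², y = 156 mm, Ī = 32 928 000 mm⁴.
Top plate: 60 × 20, A = 1 200 mm², y = 306 mm, Ī = 40 000 mm⁴.
Hole (subtracted): ⌀6, A = 28.27433 mm², y = 156 mm, Ī = 63.61725 mm⁴.
Centroid: ȳ = ΣA·y / ΣA = 138.0723 mm.
Transfer each piece to the horizontal axis through the centroid using Ī + A·d² with d = y − 138.0723:
  bottom plate: d = -130.0723 mm → contributes +37 945 906 mm⁴
  web plate: d = 17.9277 mm → contributes +34 547 868 mm⁴
  top plate: d = 167.9277 mm → contributes +33 879 655 mm⁴
  hole: d = 17.9277 mm → contributes −9151.057 mm⁴
Total I = 106 364 278 mm⁴.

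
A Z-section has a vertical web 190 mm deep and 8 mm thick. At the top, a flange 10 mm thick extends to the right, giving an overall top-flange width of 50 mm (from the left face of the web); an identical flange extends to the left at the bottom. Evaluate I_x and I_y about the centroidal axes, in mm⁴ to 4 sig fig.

I_x ≈ 1.138 × 10⁷ mm⁴, I_y ≈ 6.566 × 10⁵ mm⁴

Treat the section as a set of non-overlapping primitives; coordinates are from the bounding-box lower-left.
Web: 8 × 190, A = 1 520 mm², y = 95 mm, Ī = 4 572 667 mm⁴.
Top flange (beyond web): 42 × 10, A = 420 mm², y = 185 mm, Ī = 3 500 mm⁴.
Bottom flange (beyond web): 42 × 10, A = 420 mm², y = 5 mm, Ī = 3 500 mm⁴.
Centroid: ȳ = ΣA·y / ΣA = 95 mm.
Transfer each piece to the centroidal x-axis using Ī + A·d² with d = y − 95:
  web: d = 0 mm → contributes +4 572 667 mm⁴
  top flange (beyond web): d = 90 mm → contributes +3 405 500 mm⁴
  bottom flange (beyond web): d = -90 mm → contributes +3 405 500 mm⁴
Total I = 11 383 667 mm⁴.
For the y-axis: x̄ = 46 mm.
Repeating about the centroidal y-axis gives I_y = 656 587 mm⁴.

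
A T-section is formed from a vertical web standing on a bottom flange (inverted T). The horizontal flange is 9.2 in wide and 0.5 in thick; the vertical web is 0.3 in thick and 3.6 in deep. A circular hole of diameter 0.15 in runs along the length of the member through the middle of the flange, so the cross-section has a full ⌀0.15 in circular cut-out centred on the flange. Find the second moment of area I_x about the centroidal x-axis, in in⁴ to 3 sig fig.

Break the section into simple shapes (no overlaps), measuring from the bottom-left corner of the bounding box.
Flange: 9.2 × 0.5, A = 4.6 in², y = 0.25 in, Ī = 0.095833 in⁴.
Web: 0.3 × 3.6, A = 1.08 in², y = 2.3 in, Ī = 1.1664 in⁴.
Hole (subtracted): ⌀0.15, A = 0.017671 in², y = 0.25 in, Ī = 0.00002485 in⁴.
Centroid: ȳ = ΣA·y / ΣA = 0.64101 in.
Transfer each piece to the centroidal x-axis using Ī + A·d² with d = y − 0.64101:
  flange: d = -0.39101 in → contributes +0.7991 in⁴
  web: d = 1.659 in → contributes +4.1388 in⁴
  hole: d = -0.39101 in → contributes −0.0027266 in⁴
Total I = 4.9352 in⁴.

I_x ≈ 4.94 in⁴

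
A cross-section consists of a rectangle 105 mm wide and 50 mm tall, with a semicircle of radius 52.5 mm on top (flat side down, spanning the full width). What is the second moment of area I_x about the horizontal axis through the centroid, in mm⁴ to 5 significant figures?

Treat the section as a set of non-overlapping primitives; coordinates are from the bounding-box lower-left.
Rectangular body: 105 × 50, A = 5 250 mm², y = 25 mm, Ī = 1 093 750 mm⁴.
Semicircular cap: semicircle r = 52.5, A = 4329.507 mm², y = 72.28169 mm, Ī = 833814.2 mm⁴.
Centroid: ȳ = ΣA·y / ΣA = 46.3692 mm.
Transfer each piece to the horizontal axis through the centroid using Ī + A·d² with d = y − 46.3692:
  rectangular body: d = -21.3692 mm → contributes +3 491 125 mm⁴
  semicircular cap: d = 25.91249 mm → contributes +3 740 893 mm⁴
Total I = 7 232 018 mm⁴.

I_x ≈ 7.2320 × 10⁶ mm⁴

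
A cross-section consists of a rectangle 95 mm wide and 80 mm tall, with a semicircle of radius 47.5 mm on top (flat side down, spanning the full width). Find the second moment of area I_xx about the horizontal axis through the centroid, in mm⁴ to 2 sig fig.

Split into non-overlapping primitives; take the origin at the lower-left of the bounding box.
Rectangular body: 95 × 80, A = 7 600 mm², y = 40 mm, Ī = 4 053 333 mm⁴.
Semicircular cap: semicircle r = 47.5, A = 3 544 mm², y = 100.2 mm, Ī = 558 736 mm⁴.
Centroid: ȳ = ΣA·y / ΣA = 59.13 mm.
Transfer each piece to the horizontal axis through the centroid using Ī + A·d² with d = y − 59.13:
  rectangular body: d = -19.13 mm → contributes +6 835 271 mm⁴
  semicircular cap: d = 41.03 mm → contributes +6 524 332 mm⁴
Total I = 13 359 602 mm⁴.

I_xx ≈ 1.3 × 10⁷ mm⁴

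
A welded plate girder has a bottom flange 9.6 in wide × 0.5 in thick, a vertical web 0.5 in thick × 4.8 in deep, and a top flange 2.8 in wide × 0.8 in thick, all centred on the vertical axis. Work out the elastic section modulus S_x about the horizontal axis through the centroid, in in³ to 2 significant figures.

S_x ≈ 13 in³

Treat the section as a set of non-overlapping primitives; coordinates are from the bounding-box lower-left.
Bottom plate: 9.6 × 0.5, A = 4.8 in², y = 0.25 in, Ī = 0.1 in⁴.
Web plate: 0.5 × 4.8, A = 2.4 in², y = 2.9 in, Ī = 4.608 in⁴.
Top plate: 2.8 × 0.8, A = 2.24 in², y = 5.7 in, Ī = 0.1195 in⁴.
Centroid: ȳ = ΣA·y / ΣA = 2.217 in.
Transfer each piece to the horizontal axis through the centroid using Ī + A·d² with d = y − 2.217:
  bottom plate: d = -1.967 in → contributes +18.67 in⁴
  web plate: d = 0.6831 in → contributes +5.728 in⁴
  top plate: d = 3.483 in → contributes +27.29 in⁴
Total I = 51.69 in⁴.
Extreme fibre distance c = 3.883 in; S = I/c = 13.31 in³.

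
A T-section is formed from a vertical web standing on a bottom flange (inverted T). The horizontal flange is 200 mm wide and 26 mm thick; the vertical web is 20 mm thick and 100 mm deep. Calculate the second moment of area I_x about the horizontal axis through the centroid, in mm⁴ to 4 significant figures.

I_x ≈ 7.693 × 10⁶ mm⁴

Decompose the section into non-overlapping parts with the origin at the bottom-left of its bounding rectangle.
Flange: 200 × 26, A = 5 200 mm², y = 13 mm, Ī = 292 933 mm⁴.
Web: 20 × 100, A = 2 000 mm², y = 76 mm, Ī = 1 666 667 mm⁴.
Centroid: ȳ = ΣA·y / ΣA = 30.5 mm.
Transfer each piece to the horizontal axis through the centroid using Ī + A·d² with d = y − 30.5:
  flange: d = -17.5 mm → contributes +1 885 433 mm⁴
  web: d = 45.5 mm → contributes +5 807 167 mm⁴
Total I = 7 692 600 mm⁴.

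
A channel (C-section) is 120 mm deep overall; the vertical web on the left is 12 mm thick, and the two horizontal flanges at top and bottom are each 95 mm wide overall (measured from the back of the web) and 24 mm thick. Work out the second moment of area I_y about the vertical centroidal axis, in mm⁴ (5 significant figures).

Break the section into simple shapes (no overlaps), measuring from the bottom-left corner of the bounding box.
Web: 12 × 120, A = 1 440 mm², x = 6 mm, Ī = 17 280 mm⁴.
Top flange (beyond web): 83 × 24, A = 1 992 mm², x = 53.5 mm, Ī = 1 143 574 mm⁴.
Bottom flange (beyond web): 83 × 24, A = 1 992 mm², x = 53.5 mm, Ī = 1 143 574 mm⁴.
Centroid: x̄ = ΣA·x / ΣA = 40.88938 mm.
Transfer each piece to the vertical centroidal axis using Ī + A·d² with d = x − 40.88938:
  web: d = -34.88938 mm → contributes +1 770 147 mm⁴
  top flange (beyond web): d = 12.61062 mm → contributes +1 460 357 mm⁴
  bottom flange (beyond web): d = 12.61062 mm → contributes +1 460 357 mm⁴
Total I = 4 690 862 mm⁴.

I_y ≈ 4.6909 × 10⁶ mm⁴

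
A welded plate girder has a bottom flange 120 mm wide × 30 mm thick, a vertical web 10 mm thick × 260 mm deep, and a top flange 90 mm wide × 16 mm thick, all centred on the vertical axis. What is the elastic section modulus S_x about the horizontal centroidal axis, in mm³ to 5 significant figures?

S_x ≈ 5.5429 × 10⁵ mm³

Split into non-overlapping primitives; take the origin at the lower-left of the bounding box.
Bottom plate: 120 × 30, A = 3 600 mm², y = 15 mm, Ī = 270 000 mm⁴.
Web plate: 10 × 260, A = 2 600 mm², y = 160 mm, Ī = 14 646 667 mm⁴.
Top plate: 90 × 16, A = 1 440 mm², y = 298 mm, Ī = 30 720 mm⁴.
Centroid: ȳ = ΣA·y / ΣA = 117.6859 mm.
Transfer each piece to the horizontal centroidal axis using Ī + A·d² with d = y − 117.6859:
  bottom plate: d = -102.6859 mm → contributes +38 229 792 mm⁴
  web plate: d = 42.31414 mm → contributes +19 301 931 mm⁴
  top plate: d = 180.3141 mm → contributes +46 849 710 mm⁴
Total I = 104 381 433 mm⁴.
Extreme fibre distance c = 188.3141 mm; S = I/c = 554294.2 mm³.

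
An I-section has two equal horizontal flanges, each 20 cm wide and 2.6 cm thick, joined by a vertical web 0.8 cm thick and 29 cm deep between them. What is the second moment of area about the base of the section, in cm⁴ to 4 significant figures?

I_base ≈ 6.484 × 10⁴ cm⁴

Split into non-overlapping primitives; take the origin at the lower-left of the bounding box.
Bottom flange: 20 × 2.6, A = 52 cm², y = 1.3 cm, Ī = 29.2933 cm⁴.
Web: 0.8 × 29, A = 23.2 cm², y = 17.1 cm, Ī = 1625.93 cm⁴.
Top flange: 20 × 2.6, A = 52 cm², y = 32.9 cm, Ī = 29.2933 cm⁴.
Transfer each piece to a horizontal axis along the bottom face using Ī + A·d² with d = y − 0:
  bottom flange: d = 1.3 cm → contributes +117.173 cm⁴
  web: d = 17.1 cm → contributes +8409.85 cm⁴
  top flange: d = 32.9 cm → contributes +56314.6 cm⁴
Total I = 64841.6 cm⁴.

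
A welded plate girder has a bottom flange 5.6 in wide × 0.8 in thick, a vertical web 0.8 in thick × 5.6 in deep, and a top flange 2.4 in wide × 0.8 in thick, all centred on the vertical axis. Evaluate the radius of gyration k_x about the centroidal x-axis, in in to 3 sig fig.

k_x ≈ 2.56 in

Treat the section as a set of non-overlapping primitives; coordinates are from the bounding-box lower-left.
Bottom plate: 5.6 × 0.8, A = 4.48 in², y = 0.4 in, Ī = 0.23893 in⁴.
Web plate: 0.8 × 5.6, A = 4.48 in², y = 3.6 in, Ī = 11.708 in⁴.
Top plate: 2.4 × 0.8, A = 1.92 in², y = 6.8 in, Ī = 0.1024 in⁴.
Centroid: ȳ = ΣA·y / ΣA = 2.8471 in.
Transfer each piece to the centroidal x-axis using Ī + A·d² with d = y − 2.8471:
  bottom plate: d = -2.4471 in → contributes +27.066 in⁴
  web plate: d = 0.75294 in → contributes +14.248 in⁴
  top plate: d = 3.9529 in → contributes +30.104 in⁴
Total I = 71.417 in⁴.
Radius of gyration: k = √(I/A) = √(71.417 / 10.88) = 2.562 in.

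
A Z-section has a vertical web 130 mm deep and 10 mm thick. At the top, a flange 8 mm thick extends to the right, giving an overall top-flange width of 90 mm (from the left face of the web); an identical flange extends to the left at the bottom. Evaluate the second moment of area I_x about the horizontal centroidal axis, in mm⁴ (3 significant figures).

I_x ≈ 6.60 × 10⁶ mm⁴

Decompose the section into non-overlapping parts with the origin at the bottom-left of its bounding rectangle.
Web: 10 × 130, A = 1 300 mm², y = 65 mm, Ī = 1 830 833 mm⁴.
Top flange (beyond web): 80 × 8, A = 640 mm², y = 126 mm, Ī = 3413.3 mm⁴.
Bottom flange (beyond web): 80 × 8, A = 640 mm², y = 4 mm, Ī = 3413.3 mm⁴.
Centroid: ȳ = ΣA·y / ΣA = 65 mm.
Transfer each piece to the horizontal centroidal axis using Ī + A·d² with d = y − 65:
  web: d = 0 mm → contributes +1 830 833 mm⁴
  top flange (beyond web): d = 61 mm → contributes +2 384 853 mm⁴
  bottom flange (beyond web): d = -61 mm → contributes +2 384 853 mm⁴
Total I = 6 600 540 mm⁴.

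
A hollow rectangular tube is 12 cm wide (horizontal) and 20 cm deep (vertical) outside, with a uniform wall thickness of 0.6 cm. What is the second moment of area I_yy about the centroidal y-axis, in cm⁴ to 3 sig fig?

Decompose the section into non-overlapping parts with the origin at the bottom-left of its bounding rectangle.
Outer rectangle: 12 × 20, A = 240 cm², x = 6 cm, Ī = 2 880 cm⁴.
Inner void (subtracted): 10.8 × 18.8, A = 203.04 cm², x = 6 cm, Ī = 1973.5 cm⁴.
By symmetry the centroid is at mid-width, x̄ = 6 cm.
All pieces are centred on the centroidal y-axis, so I = ΣĪ (holes subtracted) = 906.45 cm⁴.

I_yy ≈ 906 cm⁴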